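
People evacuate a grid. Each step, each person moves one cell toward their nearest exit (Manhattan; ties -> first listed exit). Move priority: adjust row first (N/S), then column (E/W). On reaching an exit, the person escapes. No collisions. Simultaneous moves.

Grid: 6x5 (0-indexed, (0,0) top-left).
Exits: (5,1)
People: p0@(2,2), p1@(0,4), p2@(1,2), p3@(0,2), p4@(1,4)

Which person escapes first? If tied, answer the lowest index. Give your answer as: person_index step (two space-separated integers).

Step 1: p0:(2,2)->(3,2) | p1:(0,4)->(1,4) | p2:(1,2)->(2,2) | p3:(0,2)->(1,2) | p4:(1,4)->(2,4)
Step 2: p0:(3,2)->(4,2) | p1:(1,4)->(2,4) | p2:(2,2)->(3,2) | p3:(1,2)->(2,2) | p4:(2,4)->(3,4)
Step 3: p0:(4,2)->(5,2) | p1:(2,4)->(3,4) | p2:(3,2)->(4,2) | p3:(2,2)->(3,2) | p4:(3,4)->(4,4)
Step 4: p0:(5,2)->(5,1)->EXIT | p1:(3,4)->(4,4) | p2:(4,2)->(5,2) | p3:(3,2)->(4,2) | p4:(4,4)->(5,4)
Step 5: p0:escaped | p1:(4,4)->(5,4) | p2:(5,2)->(5,1)->EXIT | p3:(4,2)->(5,2) | p4:(5,4)->(5,3)
Step 6: p0:escaped | p1:(5,4)->(5,3) | p2:escaped | p3:(5,2)->(5,1)->EXIT | p4:(5,3)->(5,2)
Step 7: p0:escaped | p1:(5,3)->(5,2) | p2:escaped | p3:escaped | p4:(5,2)->(5,1)->EXIT
Step 8: p0:escaped | p1:(5,2)->(5,1)->EXIT | p2:escaped | p3:escaped | p4:escaped
Exit steps: [4, 8, 5, 6, 7]
First to escape: p0 at step 4

Answer: 0 4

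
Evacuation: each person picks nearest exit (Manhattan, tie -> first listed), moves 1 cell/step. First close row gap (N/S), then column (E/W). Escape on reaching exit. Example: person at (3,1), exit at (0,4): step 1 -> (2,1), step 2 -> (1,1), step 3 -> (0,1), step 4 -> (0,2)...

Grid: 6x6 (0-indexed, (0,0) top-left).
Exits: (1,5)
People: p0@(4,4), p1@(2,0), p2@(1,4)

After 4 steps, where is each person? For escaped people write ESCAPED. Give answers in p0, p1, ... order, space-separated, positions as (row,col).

Step 1: p0:(4,4)->(3,4) | p1:(2,0)->(1,0) | p2:(1,4)->(1,5)->EXIT
Step 2: p0:(3,4)->(2,4) | p1:(1,0)->(1,1) | p2:escaped
Step 3: p0:(2,4)->(1,4) | p1:(1,1)->(1,2) | p2:escaped
Step 4: p0:(1,4)->(1,5)->EXIT | p1:(1,2)->(1,3) | p2:escaped

ESCAPED (1,3) ESCAPED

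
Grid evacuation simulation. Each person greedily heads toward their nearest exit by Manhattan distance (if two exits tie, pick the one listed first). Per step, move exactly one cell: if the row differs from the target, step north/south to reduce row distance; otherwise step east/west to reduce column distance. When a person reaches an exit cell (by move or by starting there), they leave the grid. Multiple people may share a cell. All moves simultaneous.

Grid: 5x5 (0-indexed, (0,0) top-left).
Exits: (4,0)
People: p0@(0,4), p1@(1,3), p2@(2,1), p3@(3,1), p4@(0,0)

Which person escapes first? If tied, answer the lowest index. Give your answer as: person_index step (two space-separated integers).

Step 1: p0:(0,4)->(1,4) | p1:(1,3)->(2,3) | p2:(2,1)->(3,1) | p3:(3,1)->(4,1) | p4:(0,0)->(1,0)
Step 2: p0:(1,4)->(2,4) | p1:(2,3)->(3,3) | p2:(3,1)->(4,1) | p3:(4,1)->(4,0)->EXIT | p4:(1,0)->(2,0)
Step 3: p0:(2,4)->(3,4) | p1:(3,3)->(4,3) | p2:(4,1)->(4,0)->EXIT | p3:escaped | p4:(2,0)->(3,0)
Step 4: p0:(3,4)->(4,4) | p1:(4,3)->(4,2) | p2:escaped | p3:escaped | p4:(3,0)->(4,0)->EXIT
Step 5: p0:(4,4)->(4,3) | p1:(4,2)->(4,1) | p2:escaped | p3:escaped | p4:escaped
Step 6: p0:(4,3)->(4,2) | p1:(4,1)->(4,0)->EXIT | p2:escaped | p3:escaped | p4:escaped
Step 7: p0:(4,2)->(4,1) | p1:escaped | p2:escaped | p3:escaped | p4:escaped
Step 8: p0:(4,1)->(4,0)->EXIT | p1:escaped | p2:escaped | p3:escaped | p4:escaped
Exit steps: [8, 6, 3, 2, 4]
First to escape: p3 at step 2

Answer: 3 2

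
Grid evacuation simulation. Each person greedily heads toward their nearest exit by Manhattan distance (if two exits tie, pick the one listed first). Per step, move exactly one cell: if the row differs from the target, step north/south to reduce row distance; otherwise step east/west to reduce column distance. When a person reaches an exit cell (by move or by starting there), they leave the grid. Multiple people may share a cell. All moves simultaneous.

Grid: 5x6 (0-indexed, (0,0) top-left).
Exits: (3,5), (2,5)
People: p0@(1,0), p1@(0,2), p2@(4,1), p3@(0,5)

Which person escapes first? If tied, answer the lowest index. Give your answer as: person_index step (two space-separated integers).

Answer: 3 2

Derivation:
Step 1: p0:(1,0)->(2,0) | p1:(0,2)->(1,2) | p2:(4,1)->(3,1) | p3:(0,5)->(1,5)
Step 2: p0:(2,0)->(2,1) | p1:(1,2)->(2,2) | p2:(3,1)->(3,2) | p3:(1,5)->(2,5)->EXIT
Step 3: p0:(2,1)->(2,2) | p1:(2,2)->(2,3) | p2:(3,2)->(3,3) | p3:escaped
Step 4: p0:(2,2)->(2,3) | p1:(2,3)->(2,4) | p2:(3,3)->(3,4) | p3:escaped
Step 5: p0:(2,3)->(2,4) | p1:(2,4)->(2,5)->EXIT | p2:(3,4)->(3,5)->EXIT | p3:escaped
Step 6: p0:(2,4)->(2,5)->EXIT | p1:escaped | p2:escaped | p3:escaped
Exit steps: [6, 5, 5, 2]
First to escape: p3 at step 2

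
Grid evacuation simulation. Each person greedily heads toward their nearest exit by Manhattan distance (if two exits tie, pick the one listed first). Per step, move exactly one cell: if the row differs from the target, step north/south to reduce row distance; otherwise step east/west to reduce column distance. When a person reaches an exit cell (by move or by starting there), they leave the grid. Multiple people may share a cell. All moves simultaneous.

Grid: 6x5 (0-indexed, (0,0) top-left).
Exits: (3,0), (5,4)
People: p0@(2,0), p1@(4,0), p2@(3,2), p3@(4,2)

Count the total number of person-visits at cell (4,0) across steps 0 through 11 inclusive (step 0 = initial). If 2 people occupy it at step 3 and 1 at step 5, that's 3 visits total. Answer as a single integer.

Answer: 1

Derivation:
Step 0: p0@(2,0) p1@(4,0) p2@(3,2) p3@(4,2) -> at (4,0): 1 [p1], cum=1
Step 1: p0@ESC p1@ESC p2@(3,1) p3@(3,2) -> at (4,0): 0 [-], cum=1
Step 2: p0@ESC p1@ESC p2@ESC p3@(3,1) -> at (4,0): 0 [-], cum=1
Step 3: p0@ESC p1@ESC p2@ESC p3@ESC -> at (4,0): 0 [-], cum=1
Total visits = 1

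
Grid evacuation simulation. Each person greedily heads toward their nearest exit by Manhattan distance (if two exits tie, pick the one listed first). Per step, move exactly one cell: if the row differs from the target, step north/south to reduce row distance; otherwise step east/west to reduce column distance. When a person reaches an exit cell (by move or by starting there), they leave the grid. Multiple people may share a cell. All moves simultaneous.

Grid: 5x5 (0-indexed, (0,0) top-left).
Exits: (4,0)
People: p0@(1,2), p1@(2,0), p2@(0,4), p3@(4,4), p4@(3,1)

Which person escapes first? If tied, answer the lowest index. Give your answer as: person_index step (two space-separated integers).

Step 1: p0:(1,2)->(2,2) | p1:(2,0)->(3,0) | p2:(0,4)->(1,4) | p3:(4,4)->(4,3) | p4:(3,1)->(4,1)
Step 2: p0:(2,2)->(3,2) | p1:(3,0)->(4,0)->EXIT | p2:(1,4)->(2,4) | p3:(4,3)->(4,2) | p4:(4,1)->(4,0)->EXIT
Step 3: p0:(3,2)->(4,2) | p1:escaped | p2:(2,4)->(3,4) | p3:(4,2)->(4,1) | p4:escaped
Step 4: p0:(4,2)->(4,1) | p1:escaped | p2:(3,4)->(4,4) | p3:(4,1)->(4,0)->EXIT | p4:escaped
Step 5: p0:(4,1)->(4,0)->EXIT | p1:escaped | p2:(4,4)->(4,3) | p3:escaped | p4:escaped
Step 6: p0:escaped | p1:escaped | p2:(4,3)->(4,2) | p3:escaped | p4:escaped
Step 7: p0:escaped | p1:escaped | p2:(4,2)->(4,1) | p3:escaped | p4:escaped
Step 8: p0:escaped | p1:escaped | p2:(4,1)->(4,0)->EXIT | p3:escaped | p4:escaped
Exit steps: [5, 2, 8, 4, 2]
First to escape: p1 at step 2

Answer: 1 2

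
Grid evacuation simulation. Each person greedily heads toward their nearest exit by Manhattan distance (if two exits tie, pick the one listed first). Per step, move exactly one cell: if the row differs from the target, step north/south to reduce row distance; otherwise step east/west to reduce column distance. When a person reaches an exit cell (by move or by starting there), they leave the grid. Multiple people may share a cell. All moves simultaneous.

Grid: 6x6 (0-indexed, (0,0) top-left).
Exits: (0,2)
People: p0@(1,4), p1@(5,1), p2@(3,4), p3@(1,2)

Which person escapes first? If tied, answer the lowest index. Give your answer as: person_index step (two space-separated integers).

Step 1: p0:(1,4)->(0,4) | p1:(5,1)->(4,1) | p2:(3,4)->(2,4) | p3:(1,2)->(0,2)->EXIT
Step 2: p0:(0,4)->(0,3) | p1:(4,1)->(3,1) | p2:(2,4)->(1,4) | p3:escaped
Step 3: p0:(0,3)->(0,2)->EXIT | p1:(3,1)->(2,1) | p2:(1,4)->(0,4) | p3:escaped
Step 4: p0:escaped | p1:(2,1)->(1,1) | p2:(0,4)->(0,3) | p3:escaped
Step 5: p0:escaped | p1:(1,1)->(0,1) | p2:(0,3)->(0,2)->EXIT | p3:escaped
Step 6: p0:escaped | p1:(0,1)->(0,2)->EXIT | p2:escaped | p3:escaped
Exit steps: [3, 6, 5, 1]
First to escape: p3 at step 1

Answer: 3 1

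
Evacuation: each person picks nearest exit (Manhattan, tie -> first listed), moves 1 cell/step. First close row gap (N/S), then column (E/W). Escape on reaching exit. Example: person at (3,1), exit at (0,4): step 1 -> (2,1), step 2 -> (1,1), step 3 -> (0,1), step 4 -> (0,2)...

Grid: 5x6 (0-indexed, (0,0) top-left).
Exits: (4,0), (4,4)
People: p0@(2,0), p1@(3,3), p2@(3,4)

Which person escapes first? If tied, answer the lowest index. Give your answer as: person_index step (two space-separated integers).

Answer: 2 1

Derivation:
Step 1: p0:(2,0)->(3,0) | p1:(3,3)->(4,3) | p2:(3,4)->(4,4)->EXIT
Step 2: p0:(3,0)->(4,0)->EXIT | p1:(4,3)->(4,4)->EXIT | p2:escaped
Exit steps: [2, 2, 1]
First to escape: p2 at step 1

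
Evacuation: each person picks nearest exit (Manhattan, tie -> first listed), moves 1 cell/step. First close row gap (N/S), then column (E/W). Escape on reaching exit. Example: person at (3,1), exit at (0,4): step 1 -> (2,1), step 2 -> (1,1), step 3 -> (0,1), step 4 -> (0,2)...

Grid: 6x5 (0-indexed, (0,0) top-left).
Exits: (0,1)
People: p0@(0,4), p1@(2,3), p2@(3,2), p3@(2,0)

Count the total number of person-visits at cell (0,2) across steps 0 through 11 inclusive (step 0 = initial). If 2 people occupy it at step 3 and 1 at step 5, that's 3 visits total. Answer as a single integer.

Answer: 3

Derivation:
Step 0: p0@(0,4) p1@(2,3) p2@(3,2) p3@(2,0) -> at (0,2): 0 [-], cum=0
Step 1: p0@(0,3) p1@(1,3) p2@(2,2) p3@(1,0) -> at (0,2): 0 [-], cum=0
Step 2: p0@(0,2) p1@(0,3) p2@(1,2) p3@(0,0) -> at (0,2): 1 [p0], cum=1
Step 3: p0@ESC p1@(0,2) p2@(0,2) p3@ESC -> at (0,2): 2 [p1,p2], cum=3
Step 4: p0@ESC p1@ESC p2@ESC p3@ESC -> at (0,2): 0 [-], cum=3
Total visits = 3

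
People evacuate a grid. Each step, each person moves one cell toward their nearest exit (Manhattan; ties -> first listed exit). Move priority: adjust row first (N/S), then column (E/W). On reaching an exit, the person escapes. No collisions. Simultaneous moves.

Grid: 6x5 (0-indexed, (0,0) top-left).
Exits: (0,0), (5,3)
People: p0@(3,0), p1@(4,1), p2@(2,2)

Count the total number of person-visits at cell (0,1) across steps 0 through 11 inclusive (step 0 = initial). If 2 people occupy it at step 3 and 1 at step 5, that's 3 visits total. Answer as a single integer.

Step 0: p0@(3,0) p1@(4,1) p2@(2,2) -> at (0,1): 0 [-], cum=0
Step 1: p0@(2,0) p1@(5,1) p2@(1,2) -> at (0,1): 0 [-], cum=0
Step 2: p0@(1,0) p1@(5,2) p2@(0,2) -> at (0,1): 0 [-], cum=0
Step 3: p0@ESC p1@ESC p2@(0,1) -> at (0,1): 1 [p2], cum=1
Step 4: p0@ESC p1@ESC p2@ESC -> at (0,1): 0 [-], cum=1
Total visits = 1

Answer: 1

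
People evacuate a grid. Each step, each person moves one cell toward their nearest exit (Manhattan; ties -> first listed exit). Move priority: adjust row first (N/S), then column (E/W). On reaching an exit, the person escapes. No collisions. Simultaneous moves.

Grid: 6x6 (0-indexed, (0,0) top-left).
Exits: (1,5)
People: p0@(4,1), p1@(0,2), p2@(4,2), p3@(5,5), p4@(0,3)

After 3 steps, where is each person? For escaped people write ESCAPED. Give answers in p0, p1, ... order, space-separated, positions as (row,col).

Step 1: p0:(4,1)->(3,1) | p1:(0,2)->(1,2) | p2:(4,2)->(3,2) | p3:(5,5)->(4,5) | p4:(0,3)->(1,3)
Step 2: p0:(3,1)->(2,1) | p1:(1,2)->(1,3) | p2:(3,2)->(2,2) | p3:(4,5)->(3,5) | p4:(1,3)->(1,4)
Step 3: p0:(2,1)->(1,1) | p1:(1,3)->(1,4) | p2:(2,2)->(1,2) | p3:(3,5)->(2,5) | p4:(1,4)->(1,5)->EXIT

(1,1) (1,4) (1,2) (2,5) ESCAPED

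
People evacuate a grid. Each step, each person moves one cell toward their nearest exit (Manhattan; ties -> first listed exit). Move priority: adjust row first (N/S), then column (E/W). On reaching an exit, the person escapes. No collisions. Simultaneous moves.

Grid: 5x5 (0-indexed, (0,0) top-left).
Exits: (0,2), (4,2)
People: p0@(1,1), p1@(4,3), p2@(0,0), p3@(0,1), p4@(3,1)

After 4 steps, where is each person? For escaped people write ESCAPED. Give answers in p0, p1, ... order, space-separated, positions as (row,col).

Step 1: p0:(1,1)->(0,1) | p1:(4,3)->(4,2)->EXIT | p2:(0,0)->(0,1) | p3:(0,1)->(0,2)->EXIT | p4:(3,1)->(4,1)
Step 2: p0:(0,1)->(0,2)->EXIT | p1:escaped | p2:(0,1)->(0,2)->EXIT | p3:escaped | p4:(4,1)->(4,2)->EXIT

ESCAPED ESCAPED ESCAPED ESCAPED ESCAPED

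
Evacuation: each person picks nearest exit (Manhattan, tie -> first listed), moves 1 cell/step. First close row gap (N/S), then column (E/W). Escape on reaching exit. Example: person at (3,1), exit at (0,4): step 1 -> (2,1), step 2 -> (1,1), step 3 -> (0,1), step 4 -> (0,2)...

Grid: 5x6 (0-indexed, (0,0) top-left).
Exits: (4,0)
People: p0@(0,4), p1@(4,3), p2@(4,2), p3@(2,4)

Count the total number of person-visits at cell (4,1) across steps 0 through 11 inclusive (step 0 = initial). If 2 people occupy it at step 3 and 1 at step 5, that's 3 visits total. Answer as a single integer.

Answer: 4

Derivation:
Step 0: p0@(0,4) p1@(4,3) p2@(4,2) p3@(2,4) -> at (4,1): 0 [-], cum=0
Step 1: p0@(1,4) p1@(4,2) p2@(4,1) p3@(3,4) -> at (4,1): 1 [p2], cum=1
Step 2: p0@(2,4) p1@(4,1) p2@ESC p3@(4,4) -> at (4,1): 1 [p1], cum=2
Step 3: p0@(3,4) p1@ESC p2@ESC p3@(4,3) -> at (4,1): 0 [-], cum=2
Step 4: p0@(4,4) p1@ESC p2@ESC p3@(4,2) -> at (4,1): 0 [-], cum=2
Step 5: p0@(4,3) p1@ESC p2@ESC p3@(4,1) -> at (4,1): 1 [p3], cum=3
Step 6: p0@(4,2) p1@ESC p2@ESC p3@ESC -> at (4,1): 0 [-], cum=3
Step 7: p0@(4,1) p1@ESC p2@ESC p3@ESC -> at (4,1): 1 [p0], cum=4
Step 8: p0@ESC p1@ESC p2@ESC p3@ESC -> at (4,1): 0 [-], cum=4
Total visits = 4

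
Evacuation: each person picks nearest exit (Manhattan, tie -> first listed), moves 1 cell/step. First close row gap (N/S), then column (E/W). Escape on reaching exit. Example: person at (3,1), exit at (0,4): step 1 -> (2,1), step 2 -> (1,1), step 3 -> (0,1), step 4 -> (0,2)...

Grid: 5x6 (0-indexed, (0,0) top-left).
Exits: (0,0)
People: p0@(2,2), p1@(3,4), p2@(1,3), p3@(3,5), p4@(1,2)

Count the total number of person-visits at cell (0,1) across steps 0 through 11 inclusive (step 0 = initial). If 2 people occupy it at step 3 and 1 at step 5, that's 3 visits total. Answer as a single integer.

Answer: 5

Derivation:
Step 0: p0@(2,2) p1@(3,4) p2@(1,3) p3@(3,5) p4@(1,2) -> at (0,1): 0 [-], cum=0
Step 1: p0@(1,2) p1@(2,4) p2@(0,3) p3@(2,5) p4@(0,2) -> at (0,1): 0 [-], cum=0
Step 2: p0@(0,2) p1@(1,4) p2@(0,2) p3@(1,5) p4@(0,1) -> at (0,1): 1 [p4], cum=1
Step 3: p0@(0,1) p1@(0,4) p2@(0,1) p3@(0,5) p4@ESC -> at (0,1): 2 [p0,p2], cum=3
Step 4: p0@ESC p1@(0,3) p2@ESC p3@(0,4) p4@ESC -> at (0,1): 0 [-], cum=3
Step 5: p0@ESC p1@(0,2) p2@ESC p3@(0,3) p4@ESC -> at (0,1): 0 [-], cum=3
Step 6: p0@ESC p1@(0,1) p2@ESC p3@(0,2) p4@ESC -> at (0,1): 1 [p1], cum=4
Step 7: p0@ESC p1@ESC p2@ESC p3@(0,1) p4@ESC -> at (0,1): 1 [p3], cum=5
Step 8: p0@ESC p1@ESC p2@ESC p3@ESC p4@ESC -> at (0,1): 0 [-], cum=5
Total visits = 5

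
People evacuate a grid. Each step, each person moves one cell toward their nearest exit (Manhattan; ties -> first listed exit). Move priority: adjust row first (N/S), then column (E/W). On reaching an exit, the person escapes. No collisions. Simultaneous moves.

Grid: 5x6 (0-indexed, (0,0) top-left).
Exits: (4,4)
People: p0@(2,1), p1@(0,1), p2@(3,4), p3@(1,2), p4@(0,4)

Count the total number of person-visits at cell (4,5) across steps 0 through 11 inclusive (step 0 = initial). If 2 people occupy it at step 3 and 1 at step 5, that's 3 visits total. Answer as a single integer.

Answer: 0

Derivation:
Step 0: p0@(2,1) p1@(0,1) p2@(3,4) p3@(1,2) p4@(0,4) -> at (4,5): 0 [-], cum=0
Step 1: p0@(3,1) p1@(1,1) p2@ESC p3@(2,2) p4@(1,4) -> at (4,5): 0 [-], cum=0
Step 2: p0@(4,1) p1@(2,1) p2@ESC p3@(3,2) p4@(2,4) -> at (4,5): 0 [-], cum=0
Step 3: p0@(4,2) p1@(3,1) p2@ESC p3@(4,2) p4@(3,4) -> at (4,5): 0 [-], cum=0
Step 4: p0@(4,3) p1@(4,1) p2@ESC p3@(4,3) p4@ESC -> at (4,5): 0 [-], cum=0
Step 5: p0@ESC p1@(4,2) p2@ESC p3@ESC p4@ESC -> at (4,5): 0 [-], cum=0
Step 6: p0@ESC p1@(4,3) p2@ESC p3@ESC p4@ESC -> at (4,5): 0 [-], cum=0
Step 7: p0@ESC p1@ESC p2@ESC p3@ESC p4@ESC -> at (4,5): 0 [-], cum=0
Total visits = 0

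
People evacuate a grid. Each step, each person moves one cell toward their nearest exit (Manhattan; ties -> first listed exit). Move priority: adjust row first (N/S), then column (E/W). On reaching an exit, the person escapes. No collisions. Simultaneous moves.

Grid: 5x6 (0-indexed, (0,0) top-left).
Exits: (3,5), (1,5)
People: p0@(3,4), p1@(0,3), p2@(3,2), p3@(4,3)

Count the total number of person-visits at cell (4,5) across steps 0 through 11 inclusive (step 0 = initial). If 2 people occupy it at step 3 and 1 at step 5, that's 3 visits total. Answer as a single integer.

Step 0: p0@(3,4) p1@(0,3) p2@(3,2) p3@(4,3) -> at (4,5): 0 [-], cum=0
Step 1: p0@ESC p1@(1,3) p2@(3,3) p3@(3,3) -> at (4,5): 0 [-], cum=0
Step 2: p0@ESC p1@(1,4) p2@(3,4) p3@(3,4) -> at (4,5): 0 [-], cum=0
Step 3: p0@ESC p1@ESC p2@ESC p3@ESC -> at (4,5): 0 [-], cum=0
Total visits = 0

Answer: 0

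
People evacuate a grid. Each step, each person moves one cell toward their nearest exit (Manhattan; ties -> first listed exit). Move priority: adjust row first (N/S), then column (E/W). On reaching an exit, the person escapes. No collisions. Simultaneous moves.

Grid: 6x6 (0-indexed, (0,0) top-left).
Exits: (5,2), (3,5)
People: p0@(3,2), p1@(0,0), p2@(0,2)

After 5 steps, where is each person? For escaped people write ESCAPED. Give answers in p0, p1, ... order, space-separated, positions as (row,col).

Step 1: p0:(3,2)->(4,2) | p1:(0,0)->(1,0) | p2:(0,2)->(1,2)
Step 2: p0:(4,2)->(5,2)->EXIT | p1:(1,0)->(2,0) | p2:(1,2)->(2,2)
Step 3: p0:escaped | p1:(2,0)->(3,0) | p2:(2,2)->(3,2)
Step 4: p0:escaped | p1:(3,0)->(4,0) | p2:(3,2)->(4,2)
Step 5: p0:escaped | p1:(4,0)->(5,0) | p2:(4,2)->(5,2)->EXIT

ESCAPED (5,0) ESCAPED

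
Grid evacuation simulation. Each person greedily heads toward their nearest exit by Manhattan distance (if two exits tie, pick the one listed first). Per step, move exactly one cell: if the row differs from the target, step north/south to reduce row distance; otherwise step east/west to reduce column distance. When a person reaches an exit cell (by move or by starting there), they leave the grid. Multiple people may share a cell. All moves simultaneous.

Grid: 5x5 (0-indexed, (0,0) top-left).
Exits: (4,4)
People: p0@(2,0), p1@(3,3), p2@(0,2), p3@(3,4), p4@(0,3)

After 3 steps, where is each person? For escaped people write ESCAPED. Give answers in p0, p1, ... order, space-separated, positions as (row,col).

Step 1: p0:(2,0)->(3,0) | p1:(3,3)->(4,3) | p2:(0,2)->(1,2) | p3:(3,4)->(4,4)->EXIT | p4:(0,3)->(1,3)
Step 2: p0:(3,0)->(4,0) | p1:(4,3)->(4,4)->EXIT | p2:(1,2)->(2,2) | p3:escaped | p4:(1,3)->(2,3)
Step 3: p0:(4,0)->(4,1) | p1:escaped | p2:(2,2)->(3,2) | p3:escaped | p4:(2,3)->(3,3)

(4,1) ESCAPED (3,2) ESCAPED (3,3)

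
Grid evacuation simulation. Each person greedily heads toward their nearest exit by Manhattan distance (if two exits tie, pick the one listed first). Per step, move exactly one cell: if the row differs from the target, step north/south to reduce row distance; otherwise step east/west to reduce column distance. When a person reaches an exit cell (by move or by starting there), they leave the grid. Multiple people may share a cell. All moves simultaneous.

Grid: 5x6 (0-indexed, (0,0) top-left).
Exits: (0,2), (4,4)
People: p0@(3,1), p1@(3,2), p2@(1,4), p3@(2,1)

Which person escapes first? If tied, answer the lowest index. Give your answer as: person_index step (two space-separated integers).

Step 1: p0:(3,1)->(2,1) | p1:(3,2)->(2,2) | p2:(1,4)->(0,4) | p3:(2,1)->(1,1)
Step 2: p0:(2,1)->(1,1) | p1:(2,2)->(1,2) | p2:(0,4)->(0,3) | p3:(1,1)->(0,1)
Step 3: p0:(1,1)->(0,1) | p1:(1,2)->(0,2)->EXIT | p2:(0,3)->(0,2)->EXIT | p3:(0,1)->(0,2)->EXIT
Step 4: p0:(0,1)->(0,2)->EXIT | p1:escaped | p2:escaped | p3:escaped
Exit steps: [4, 3, 3, 3]
First to escape: p1 at step 3

Answer: 1 3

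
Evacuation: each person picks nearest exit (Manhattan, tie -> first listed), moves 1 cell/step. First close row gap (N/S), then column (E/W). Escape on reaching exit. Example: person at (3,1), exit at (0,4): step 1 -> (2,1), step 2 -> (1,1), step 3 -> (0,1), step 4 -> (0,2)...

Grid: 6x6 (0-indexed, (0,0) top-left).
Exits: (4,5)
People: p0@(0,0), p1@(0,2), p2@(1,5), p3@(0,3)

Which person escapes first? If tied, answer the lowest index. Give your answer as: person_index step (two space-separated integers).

Step 1: p0:(0,0)->(1,0) | p1:(0,2)->(1,2) | p2:(1,5)->(2,5) | p3:(0,3)->(1,3)
Step 2: p0:(1,0)->(2,0) | p1:(1,2)->(2,2) | p2:(2,5)->(3,5) | p3:(1,3)->(2,3)
Step 3: p0:(2,0)->(3,0) | p1:(2,2)->(3,2) | p2:(3,5)->(4,5)->EXIT | p3:(2,3)->(3,3)
Step 4: p0:(3,0)->(4,0) | p1:(3,2)->(4,2) | p2:escaped | p3:(3,3)->(4,3)
Step 5: p0:(4,0)->(4,1) | p1:(4,2)->(4,3) | p2:escaped | p3:(4,3)->(4,4)
Step 6: p0:(4,1)->(4,2) | p1:(4,3)->(4,4) | p2:escaped | p3:(4,4)->(4,5)->EXIT
Step 7: p0:(4,2)->(4,3) | p1:(4,4)->(4,5)->EXIT | p2:escaped | p3:escaped
Step 8: p0:(4,3)->(4,4) | p1:escaped | p2:escaped | p3:escaped
Step 9: p0:(4,4)->(4,5)->EXIT | p1:escaped | p2:escaped | p3:escaped
Exit steps: [9, 7, 3, 6]
First to escape: p2 at step 3

Answer: 2 3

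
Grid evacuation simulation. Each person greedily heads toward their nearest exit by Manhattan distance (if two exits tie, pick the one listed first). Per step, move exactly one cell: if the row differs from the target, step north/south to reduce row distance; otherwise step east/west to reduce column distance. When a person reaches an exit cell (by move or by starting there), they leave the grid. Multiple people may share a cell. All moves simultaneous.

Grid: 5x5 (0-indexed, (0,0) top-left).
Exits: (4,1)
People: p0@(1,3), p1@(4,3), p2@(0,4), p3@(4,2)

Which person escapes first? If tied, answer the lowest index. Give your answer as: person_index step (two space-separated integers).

Answer: 3 1

Derivation:
Step 1: p0:(1,3)->(2,3) | p1:(4,3)->(4,2) | p2:(0,4)->(1,4) | p3:(4,2)->(4,1)->EXIT
Step 2: p0:(2,3)->(3,3) | p1:(4,2)->(4,1)->EXIT | p2:(1,4)->(2,4) | p3:escaped
Step 3: p0:(3,3)->(4,3) | p1:escaped | p2:(2,4)->(3,4) | p3:escaped
Step 4: p0:(4,3)->(4,2) | p1:escaped | p2:(3,4)->(4,4) | p3:escaped
Step 5: p0:(4,2)->(4,1)->EXIT | p1:escaped | p2:(4,4)->(4,3) | p3:escaped
Step 6: p0:escaped | p1:escaped | p2:(4,3)->(4,2) | p3:escaped
Step 7: p0:escaped | p1:escaped | p2:(4,2)->(4,1)->EXIT | p3:escaped
Exit steps: [5, 2, 7, 1]
First to escape: p3 at step 1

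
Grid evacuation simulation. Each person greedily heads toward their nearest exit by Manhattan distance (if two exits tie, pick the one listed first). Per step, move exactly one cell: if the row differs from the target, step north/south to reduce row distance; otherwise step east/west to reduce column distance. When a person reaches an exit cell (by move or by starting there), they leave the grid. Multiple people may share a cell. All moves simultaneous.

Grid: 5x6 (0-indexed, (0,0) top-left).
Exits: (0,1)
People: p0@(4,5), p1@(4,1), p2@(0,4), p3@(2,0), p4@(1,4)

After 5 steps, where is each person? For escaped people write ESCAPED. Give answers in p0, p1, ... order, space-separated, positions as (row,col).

Step 1: p0:(4,5)->(3,5) | p1:(4,1)->(3,1) | p2:(0,4)->(0,3) | p3:(2,0)->(1,0) | p4:(1,4)->(0,4)
Step 2: p0:(3,5)->(2,5) | p1:(3,1)->(2,1) | p2:(0,3)->(0,2) | p3:(1,0)->(0,0) | p4:(0,4)->(0,3)
Step 3: p0:(2,5)->(1,5) | p1:(2,1)->(1,1) | p2:(0,2)->(0,1)->EXIT | p3:(0,0)->(0,1)->EXIT | p4:(0,3)->(0,2)
Step 4: p0:(1,5)->(0,5) | p1:(1,1)->(0,1)->EXIT | p2:escaped | p3:escaped | p4:(0,2)->(0,1)->EXIT
Step 5: p0:(0,5)->(0,4) | p1:escaped | p2:escaped | p3:escaped | p4:escaped

(0,4) ESCAPED ESCAPED ESCAPED ESCAPED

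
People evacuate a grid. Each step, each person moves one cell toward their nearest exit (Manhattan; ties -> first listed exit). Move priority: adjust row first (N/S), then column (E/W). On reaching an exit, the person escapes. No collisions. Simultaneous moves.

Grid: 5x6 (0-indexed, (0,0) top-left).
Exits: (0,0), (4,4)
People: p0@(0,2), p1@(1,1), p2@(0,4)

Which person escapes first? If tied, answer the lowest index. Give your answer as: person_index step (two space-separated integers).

Answer: 0 2

Derivation:
Step 1: p0:(0,2)->(0,1) | p1:(1,1)->(0,1) | p2:(0,4)->(0,3)
Step 2: p0:(0,1)->(0,0)->EXIT | p1:(0,1)->(0,0)->EXIT | p2:(0,3)->(0,2)
Step 3: p0:escaped | p1:escaped | p2:(0,2)->(0,1)
Step 4: p0:escaped | p1:escaped | p2:(0,1)->(0,0)->EXIT
Exit steps: [2, 2, 4]
First to escape: p0 at step 2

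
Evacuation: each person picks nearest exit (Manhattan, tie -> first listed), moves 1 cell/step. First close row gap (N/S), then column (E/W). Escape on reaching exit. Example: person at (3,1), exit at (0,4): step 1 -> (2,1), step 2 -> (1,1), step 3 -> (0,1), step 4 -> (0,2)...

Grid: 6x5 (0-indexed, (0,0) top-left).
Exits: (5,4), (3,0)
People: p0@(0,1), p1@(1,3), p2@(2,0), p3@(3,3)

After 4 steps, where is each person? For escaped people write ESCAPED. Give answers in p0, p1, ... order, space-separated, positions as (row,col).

Step 1: p0:(0,1)->(1,1) | p1:(1,3)->(2,3) | p2:(2,0)->(3,0)->EXIT | p3:(3,3)->(4,3)
Step 2: p0:(1,1)->(2,1) | p1:(2,3)->(3,3) | p2:escaped | p3:(4,3)->(5,3)
Step 3: p0:(2,1)->(3,1) | p1:(3,3)->(4,3) | p2:escaped | p3:(5,3)->(5,4)->EXIT
Step 4: p0:(3,1)->(3,0)->EXIT | p1:(4,3)->(5,3) | p2:escaped | p3:escaped

ESCAPED (5,3) ESCAPED ESCAPED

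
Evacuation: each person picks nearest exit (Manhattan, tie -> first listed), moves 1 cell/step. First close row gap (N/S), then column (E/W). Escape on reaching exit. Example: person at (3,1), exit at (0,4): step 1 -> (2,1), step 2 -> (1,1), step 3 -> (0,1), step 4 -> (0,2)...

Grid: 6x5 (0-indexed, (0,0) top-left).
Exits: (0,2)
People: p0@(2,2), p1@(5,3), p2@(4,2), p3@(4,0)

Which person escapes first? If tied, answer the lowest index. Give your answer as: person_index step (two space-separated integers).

Answer: 0 2

Derivation:
Step 1: p0:(2,2)->(1,2) | p1:(5,3)->(4,3) | p2:(4,2)->(3,2) | p3:(4,0)->(3,0)
Step 2: p0:(1,2)->(0,2)->EXIT | p1:(4,3)->(3,3) | p2:(3,2)->(2,2) | p3:(3,0)->(2,0)
Step 3: p0:escaped | p1:(3,3)->(2,3) | p2:(2,2)->(1,2) | p3:(2,0)->(1,0)
Step 4: p0:escaped | p1:(2,3)->(1,3) | p2:(1,2)->(0,2)->EXIT | p3:(1,0)->(0,0)
Step 5: p0:escaped | p1:(1,3)->(0,3) | p2:escaped | p3:(0,0)->(0,1)
Step 6: p0:escaped | p1:(0,3)->(0,2)->EXIT | p2:escaped | p3:(0,1)->(0,2)->EXIT
Exit steps: [2, 6, 4, 6]
First to escape: p0 at step 2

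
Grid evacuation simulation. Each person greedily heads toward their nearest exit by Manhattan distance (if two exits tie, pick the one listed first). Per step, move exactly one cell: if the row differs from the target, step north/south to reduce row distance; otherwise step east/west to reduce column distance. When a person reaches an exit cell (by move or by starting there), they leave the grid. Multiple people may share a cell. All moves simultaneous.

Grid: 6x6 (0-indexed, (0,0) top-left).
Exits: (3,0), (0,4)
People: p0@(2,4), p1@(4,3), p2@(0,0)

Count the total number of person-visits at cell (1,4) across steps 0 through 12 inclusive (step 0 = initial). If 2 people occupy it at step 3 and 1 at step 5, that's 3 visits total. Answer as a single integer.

Step 0: p0@(2,4) p1@(4,3) p2@(0,0) -> at (1,4): 0 [-], cum=0
Step 1: p0@(1,4) p1@(3,3) p2@(1,0) -> at (1,4): 1 [p0], cum=1
Step 2: p0@ESC p1@(3,2) p2@(2,0) -> at (1,4): 0 [-], cum=1
Step 3: p0@ESC p1@(3,1) p2@ESC -> at (1,4): 0 [-], cum=1
Step 4: p0@ESC p1@ESC p2@ESC -> at (1,4): 0 [-], cum=1
Total visits = 1

Answer: 1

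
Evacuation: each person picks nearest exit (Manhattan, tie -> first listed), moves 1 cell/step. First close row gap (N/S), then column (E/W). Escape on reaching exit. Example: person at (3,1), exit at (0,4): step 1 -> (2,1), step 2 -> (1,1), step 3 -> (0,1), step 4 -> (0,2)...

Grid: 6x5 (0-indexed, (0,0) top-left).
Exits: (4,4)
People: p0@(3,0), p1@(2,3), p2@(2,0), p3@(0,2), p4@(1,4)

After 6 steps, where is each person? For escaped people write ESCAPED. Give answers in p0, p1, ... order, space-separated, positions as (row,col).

Step 1: p0:(3,0)->(4,0) | p1:(2,3)->(3,3) | p2:(2,0)->(3,0) | p3:(0,2)->(1,2) | p4:(1,4)->(2,4)
Step 2: p0:(4,0)->(4,1) | p1:(3,3)->(4,3) | p2:(3,0)->(4,0) | p3:(1,2)->(2,2) | p4:(2,4)->(3,4)
Step 3: p0:(4,1)->(4,2) | p1:(4,3)->(4,4)->EXIT | p2:(4,0)->(4,1) | p3:(2,2)->(3,2) | p4:(3,4)->(4,4)->EXIT
Step 4: p0:(4,2)->(4,3) | p1:escaped | p2:(4,1)->(4,2) | p3:(3,2)->(4,2) | p4:escaped
Step 5: p0:(4,3)->(4,4)->EXIT | p1:escaped | p2:(4,2)->(4,3) | p3:(4,2)->(4,3) | p4:escaped
Step 6: p0:escaped | p1:escaped | p2:(4,3)->(4,4)->EXIT | p3:(4,3)->(4,4)->EXIT | p4:escaped

ESCAPED ESCAPED ESCAPED ESCAPED ESCAPED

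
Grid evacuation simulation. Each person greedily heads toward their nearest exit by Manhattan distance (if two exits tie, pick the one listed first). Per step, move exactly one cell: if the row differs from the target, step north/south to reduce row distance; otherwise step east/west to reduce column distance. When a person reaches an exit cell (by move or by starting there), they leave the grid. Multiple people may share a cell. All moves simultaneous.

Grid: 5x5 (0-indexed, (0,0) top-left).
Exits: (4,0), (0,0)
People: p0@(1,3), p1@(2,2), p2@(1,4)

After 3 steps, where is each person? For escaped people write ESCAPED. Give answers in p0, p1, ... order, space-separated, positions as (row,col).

Step 1: p0:(1,3)->(0,3) | p1:(2,2)->(3,2) | p2:(1,4)->(0,4)
Step 2: p0:(0,3)->(0,2) | p1:(3,2)->(4,2) | p2:(0,4)->(0,3)
Step 3: p0:(0,2)->(0,1) | p1:(4,2)->(4,1) | p2:(0,3)->(0,2)

(0,1) (4,1) (0,2)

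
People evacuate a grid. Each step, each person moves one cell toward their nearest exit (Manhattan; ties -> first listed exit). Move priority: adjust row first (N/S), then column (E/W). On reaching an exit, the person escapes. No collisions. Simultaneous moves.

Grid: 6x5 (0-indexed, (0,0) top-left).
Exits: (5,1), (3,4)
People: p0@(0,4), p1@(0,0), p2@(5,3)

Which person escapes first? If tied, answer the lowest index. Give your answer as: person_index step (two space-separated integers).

Step 1: p0:(0,4)->(1,4) | p1:(0,0)->(1,0) | p2:(5,3)->(5,2)
Step 2: p0:(1,4)->(2,4) | p1:(1,0)->(2,0) | p2:(5,2)->(5,1)->EXIT
Step 3: p0:(2,4)->(3,4)->EXIT | p1:(2,0)->(3,0) | p2:escaped
Step 4: p0:escaped | p1:(3,0)->(4,0) | p2:escaped
Step 5: p0:escaped | p1:(4,0)->(5,0) | p2:escaped
Step 6: p0:escaped | p1:(5,0)->(5,1)->EXIT | p2:escaped
Exit steps: [3, 6, 2]
First to escape: p2 at step 2

Answer: 2 2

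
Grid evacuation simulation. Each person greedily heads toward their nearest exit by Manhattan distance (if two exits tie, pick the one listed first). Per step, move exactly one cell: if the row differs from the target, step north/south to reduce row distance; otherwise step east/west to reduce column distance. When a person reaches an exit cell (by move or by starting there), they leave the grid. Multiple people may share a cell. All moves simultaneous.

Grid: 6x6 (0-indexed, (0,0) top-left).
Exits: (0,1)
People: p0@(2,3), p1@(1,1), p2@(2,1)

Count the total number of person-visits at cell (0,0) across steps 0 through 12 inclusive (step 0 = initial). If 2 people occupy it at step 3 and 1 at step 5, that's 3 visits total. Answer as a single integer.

Step 0: p0@(2,3) p1@(1,1) p2@(2,1) -> at (0,0): 0 [-], cum=0
Step 1: p0@(1,3) p1@ESC p2@(1,1) -> at (0,0): 0 [-], cum=0
Step 2: p0@(0,3) p1@ESC p2@ESC -> at (0,0): 0 [-], cum=0
Step 3: p0@(0,2) p1@ESC p2@ESC -> at (0,0): 0 [-], cum=0
Step 4: p0@ESC p1@ESC p2@ESC -> at (0,0): 0 [-], cum=0
Total visits = 0

Answer: 0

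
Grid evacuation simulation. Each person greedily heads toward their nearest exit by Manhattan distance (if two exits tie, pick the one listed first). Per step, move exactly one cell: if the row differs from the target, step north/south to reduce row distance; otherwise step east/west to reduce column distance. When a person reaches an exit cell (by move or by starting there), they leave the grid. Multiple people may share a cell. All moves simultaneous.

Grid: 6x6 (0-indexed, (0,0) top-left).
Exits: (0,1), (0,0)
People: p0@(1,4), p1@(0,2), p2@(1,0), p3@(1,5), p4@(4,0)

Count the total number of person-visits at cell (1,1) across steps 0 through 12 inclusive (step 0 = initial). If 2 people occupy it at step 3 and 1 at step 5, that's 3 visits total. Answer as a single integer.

Answer: 0

Derivation:
Step 0: p0@(1,4) p1@(0,2) p2@(1,0) p3@(1,5) p4@(4,0) -> at (1,1): 0 [-], cum=0
Step 1: p0@(0,4) p1@ESC p2@ESC p3@(0,5) p4@(3,0) -> at (1,1): 0 [-], cum=0
Step 2: p0@(0,3) p1@ESC p2@ESC p3@(0,4) p4@(2,0) -> at (1,1): 0 [-], cum=0
Step 3: p0@(0,2) p1@ESC p2@ESC p3@(0,3) p4@(1,0) -> at (1,1): 0 [-], cum=0
Step 4: p0@ESC p1@ESC p2@ESC p3@(0,2) p4@ESC -> at (1,1): 0 [-], cum=0
Step 5: p0@ESC p1@ESC p2@ESC p3@ESC p4@ESC -> at (1,1): 0 [-], cum=0
Total visits = 0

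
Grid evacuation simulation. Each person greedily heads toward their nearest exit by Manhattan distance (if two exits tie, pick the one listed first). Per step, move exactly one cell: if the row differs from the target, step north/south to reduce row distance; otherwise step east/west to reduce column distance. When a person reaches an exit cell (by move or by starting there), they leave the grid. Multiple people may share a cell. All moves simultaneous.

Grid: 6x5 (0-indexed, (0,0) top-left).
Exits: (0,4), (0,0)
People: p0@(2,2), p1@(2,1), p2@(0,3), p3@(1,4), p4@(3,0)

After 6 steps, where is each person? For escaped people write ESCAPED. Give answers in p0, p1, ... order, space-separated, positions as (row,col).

Step 1: p0:(2,2)->(1,2) | p1:(2,1)->(1,1) | p2:(0,3)->(0,4)->EXIT | p3:(1,4)->(0,4)->EXIT | p4:(3,0)->(2,0)
Step 2: p0:(1,2)->(0,2) | p1:(1,1)->(0,1) | p2:escaped | p3:escaped | p4:(2,0)->(1,0)
Step 3: p0:(0,2)->(0,3) | p1:(0,1)->(0,0)->EXIT | p2:escaped | p3:escaped | p4:(1,0)->(0,0)->EXIT
Step 4: p0:(0,3)->(0,4)->EXIT | p1:escaped | p2:escaped | p3:escaped | p4:escaped

ESCAPED ESCAPED ESCAPED ESCAPED ESCAPED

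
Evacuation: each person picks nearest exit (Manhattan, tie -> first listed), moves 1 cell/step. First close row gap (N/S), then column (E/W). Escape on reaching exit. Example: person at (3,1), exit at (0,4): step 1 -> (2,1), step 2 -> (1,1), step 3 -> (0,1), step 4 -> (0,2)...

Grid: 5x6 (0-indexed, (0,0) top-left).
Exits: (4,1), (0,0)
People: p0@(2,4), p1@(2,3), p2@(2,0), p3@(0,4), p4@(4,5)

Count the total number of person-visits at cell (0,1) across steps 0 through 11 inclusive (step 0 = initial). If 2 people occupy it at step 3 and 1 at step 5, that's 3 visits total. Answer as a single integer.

Step 0: p0@(2,4) p1@(2,3) p2@(2,0) p3@(0,4) p4@(4,5) -> at (0,1): 0 [-], cum=0
Step 1: p0@(3,4) p1@(3,3) p2@(1,0) p3@(0,3) p4@(4,4) -> at (0,1): 0 [-], cum=0
Step 2: p0@(4,4) p1@(4,3) p2@ESC p3@(0,2) p4@(4,3) -> at (0,1): 0 [-], cum=0
Step 3: p0@(4,3) p1@(4,2) p2@ESC p3@(0,1) p4@(4,2) -> at (0,1): 1 [p3], cum=1
Step 4: p0@(4,2) p1@ESC p2@ESC p3@ESC p4@ESC -> at (0,1): 0 [-], cum=1
Step 5: p0@ESC p1@ESC p2@ESC p3@ESC p4@ESC -> at (0,1): 0 [-], cum=1
Total visits = 1

Answer: 1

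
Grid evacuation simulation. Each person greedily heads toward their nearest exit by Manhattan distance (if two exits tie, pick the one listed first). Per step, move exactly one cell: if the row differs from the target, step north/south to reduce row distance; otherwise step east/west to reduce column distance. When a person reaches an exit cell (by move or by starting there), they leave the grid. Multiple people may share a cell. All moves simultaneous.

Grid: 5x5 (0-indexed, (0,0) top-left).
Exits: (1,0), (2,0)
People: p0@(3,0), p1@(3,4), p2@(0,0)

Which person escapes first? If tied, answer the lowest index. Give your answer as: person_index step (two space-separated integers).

Step 1: p0:(3,0)->(2,0)->EXIT | p1:(3,4)->(2,4) | p2:(0,0)->(1,0)->EXIT
Step 2: p0:escaped | p1:(2,4)->(2,3) | p2:escaped
Step 3: p0:escaped | p1:(2,3)->(2,2) | p2:escaped
Step 4: p0:escaped | p1:(2,2)->(2,1) | p2:escaped
Step 5: p0:escaped | p1:(2,1)->(2,0)->EXIT | p2:escaped
Exit steps: [1, 5, 1]
First to escape: p0 at step 1

Answer: 0 1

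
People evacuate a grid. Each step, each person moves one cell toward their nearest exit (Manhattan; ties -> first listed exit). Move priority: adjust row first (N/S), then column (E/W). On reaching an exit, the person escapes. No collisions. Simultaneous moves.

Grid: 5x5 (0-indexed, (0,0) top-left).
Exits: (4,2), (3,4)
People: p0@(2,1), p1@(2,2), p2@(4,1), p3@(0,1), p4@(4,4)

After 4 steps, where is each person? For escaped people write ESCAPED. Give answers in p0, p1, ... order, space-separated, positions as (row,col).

Step 1: p0:(2,1)->(3,1) | p1:(2,2)->(3,2) | p2:(4,1)->(4,2)->EXIT | p3:(0,1)->(1,1) | p4:(4,4)->(3,4)->EXIT
Step 2: p0:(3,1)->(4,1) | p1:(3,2)->(4,2)->EXIT | p2:escaped | p3:(1,1)->(2,1) | p4:escaped
Step 3: p0:(4,1)->(4,2)->EXIT | p1:escaped | p2:escaped | p3:(2,1)->(3,1) | p4:escaped
Step 4: p0:escaped | p1:escaped | p2:escaped | p3:(3,1)->(4,1) | p4:escaped

ESCAPED ESCAPED ESCAPED (4,1) ESCAPED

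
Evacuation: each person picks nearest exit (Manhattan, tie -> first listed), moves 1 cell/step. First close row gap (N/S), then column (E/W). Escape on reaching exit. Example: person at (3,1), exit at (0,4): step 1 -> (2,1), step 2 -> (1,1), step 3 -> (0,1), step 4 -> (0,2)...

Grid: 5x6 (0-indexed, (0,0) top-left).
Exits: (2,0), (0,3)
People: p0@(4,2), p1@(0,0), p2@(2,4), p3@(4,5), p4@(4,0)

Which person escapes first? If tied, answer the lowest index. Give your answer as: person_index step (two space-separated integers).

Step 1: p0:(4,2)->(3,2) | p1:(0,0)->(1,0) | p2:(2,4)->(1,4) | p3:(4,5)->(3,5) | p4:(4,0)->(3,0)
Step 2: p0:(3,2)->(2,2) | p1:(1,0)->(2,0)->EXIT | p2:(1,4)->(0,4) | p3:(3,5)->(2,5) | p4:(3,0)->(2,0)->EXIT
Step 3: p0:(2,2)->(2,1) | p1:escaped | p2:(0,4)->(0,3)->EXIT | p3:(2,5)->(1,5) | p4:escaped
Step 4: p0:(2,1)->(2,0)->EXIT | p1:escaped | p2:escaped | p3:(1,5)->(0,5) | p4:escaped
Step 5: p0:escaped | p1:escaped | p2:escaped | p3:(0,5)->(0,4) | p4:escaped
Step 6: p0:escaped | p1:escaped | p2:escaped | p3:(0,4)->(0,3)->EXIT | p4:escaped
Exit steps: [4, 2, 3, 6, 2]
First to escape: p1 at step 2

Answer: 1 2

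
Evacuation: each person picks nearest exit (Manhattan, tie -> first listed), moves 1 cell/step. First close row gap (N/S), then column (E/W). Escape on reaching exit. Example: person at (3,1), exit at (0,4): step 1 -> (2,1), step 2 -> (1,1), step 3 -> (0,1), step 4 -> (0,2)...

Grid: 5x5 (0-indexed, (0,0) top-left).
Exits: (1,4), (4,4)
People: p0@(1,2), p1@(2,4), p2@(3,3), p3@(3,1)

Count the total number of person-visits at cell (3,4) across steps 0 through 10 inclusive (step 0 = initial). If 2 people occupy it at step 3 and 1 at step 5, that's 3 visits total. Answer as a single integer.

Answer: 0

Derivation:
Step 0: p0@(1,2) p1@(2,4) p2@(3,3) p3@(3,1) -> at (3,4): 0 [-], cum=0
Step 1: p0@(1,3) p1@ESC p2@(4,3) p3@(4,1) -> at (3,4): 0 [-], cum=0
Step 2: p0@ESC p1@ESC p2@ESC p3@(4,2) -> at (3,4): 0 [-], cum=0
Step 3: p0@ESC p1@ESC p2@ESC p3@(4,3) -> at (3,4): 0 [-], cum=0
Step 4: p0@ESC p1@ESC p2@ESC p3@ESC -> at (3,4): 0 [-], cum=0
Total visits = 0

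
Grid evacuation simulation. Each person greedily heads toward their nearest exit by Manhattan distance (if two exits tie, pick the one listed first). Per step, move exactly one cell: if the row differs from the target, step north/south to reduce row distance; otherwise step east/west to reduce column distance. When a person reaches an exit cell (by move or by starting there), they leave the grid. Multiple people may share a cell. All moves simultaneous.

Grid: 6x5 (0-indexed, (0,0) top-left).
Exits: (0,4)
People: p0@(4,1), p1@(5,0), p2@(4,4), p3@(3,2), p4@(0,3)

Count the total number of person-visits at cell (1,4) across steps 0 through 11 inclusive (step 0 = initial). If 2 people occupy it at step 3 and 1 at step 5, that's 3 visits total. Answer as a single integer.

Step 0: p0@(4,1) p1@(5,0) p2@(4,4) p3@(3,2) p4@(0,3) -> at (1,4): 0 [-], cum=0
Step 1: p0@(3,1) p1@(4,0) p2@(3,4) p3@(2,2) p4@ESC -> at (1,4): 0 [-], cum=0
Step 2: p0@(2,1) p1@(3,0) p2@(2,4) p3@(1,2) p4@ESC -> at (1,4): 0 [-], cum=0
Step 3: p0@(1,1) p1@(2,0) p2@(1,4) p3@(0,2) p4@ESC -> at (1,4): 1 [p2], cum=1
Step 4: p0@(0,1) p1@(1,0) p2@ESC p3@(0,3) p4@ESC -> at (1,4): 0 [-], cum=1
Step 5: p0@(0,2) p1@(0,0) p2@ESC p3@ESC p4@ESC -> at (1,4): 0 [-], cum=1
Step 6: p0@(0,3) p1@(0,1) p2@ESC p3@ESC p4@ESC -> at (1,4): 0 [-], cum=1
Step 7: p0@ESC p1@(0,2) p2@ESC p3@ESC p4@ESC -> at (1,4): 0 [-], cum=1
Step 8: p0@ESC p1@(0,3) p2@ESC p3@ESC p4@ESC -> at (1,4): 0 [-], cum=1
Step 9: p0@ESC p1@ESC p2@ESC p3@ESC p4@ESC -> at (1,4): 0 [-], cum=1
Total visits = 1

Answer: 1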